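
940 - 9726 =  - 8786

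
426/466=213/233 = 0.91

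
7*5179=36253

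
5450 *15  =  81750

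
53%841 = 53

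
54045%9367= 7210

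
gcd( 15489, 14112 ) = 9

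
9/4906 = 9/4906 =0.00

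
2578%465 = 253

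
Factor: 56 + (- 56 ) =0 = 0^1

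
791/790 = 1+1/790 =1.00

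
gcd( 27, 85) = 1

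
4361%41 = 15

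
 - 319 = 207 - 526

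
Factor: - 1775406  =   - 2^1* 3^1*295901^1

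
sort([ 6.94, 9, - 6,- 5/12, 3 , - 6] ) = [ - 6, - 6, - 5/12 , 3, 6.94,9] 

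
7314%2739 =1836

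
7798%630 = 238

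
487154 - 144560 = 342594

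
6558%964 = 774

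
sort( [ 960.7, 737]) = [ 737, 960.7] 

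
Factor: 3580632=2^3*3^3*  11^2*137^1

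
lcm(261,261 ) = 261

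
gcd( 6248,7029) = 781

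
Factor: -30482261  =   - 53^1*575137^1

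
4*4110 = 16440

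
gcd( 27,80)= 1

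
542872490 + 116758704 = 659631194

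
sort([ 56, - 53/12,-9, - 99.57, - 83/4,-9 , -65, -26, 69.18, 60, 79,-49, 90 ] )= [ - 99.57,  -  65 , - 49, - 26, - 83/4, - 9 , - 9,  -  53/12, 56 , 60,69.18,79, 90]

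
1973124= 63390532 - 61417408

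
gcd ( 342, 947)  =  1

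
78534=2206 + 76328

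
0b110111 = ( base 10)55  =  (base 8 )67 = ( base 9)61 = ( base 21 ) 2d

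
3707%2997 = 710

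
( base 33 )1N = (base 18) 32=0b111000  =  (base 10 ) 56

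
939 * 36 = 33804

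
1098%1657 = 1098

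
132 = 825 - 693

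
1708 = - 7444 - - 9152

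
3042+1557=4599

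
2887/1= 2887  =  2887.00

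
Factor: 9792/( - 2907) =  - 2^6*19^( - 1 ) = - 64/19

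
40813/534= 40813/534 = 76.43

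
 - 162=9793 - 9955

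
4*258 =1032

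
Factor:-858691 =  - 858691^1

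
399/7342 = 399/7342=0.05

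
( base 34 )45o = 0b1001011010010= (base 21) aj9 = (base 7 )20022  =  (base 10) 4818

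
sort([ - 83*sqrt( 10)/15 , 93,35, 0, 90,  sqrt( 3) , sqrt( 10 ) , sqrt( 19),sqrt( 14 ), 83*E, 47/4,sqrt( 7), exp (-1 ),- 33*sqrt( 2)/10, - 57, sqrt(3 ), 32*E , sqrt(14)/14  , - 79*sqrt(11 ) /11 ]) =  [ - 57, - 79*sqrt(11)/11, - 83*sqrt( 10)/15,  -  33 * sqrt(2)/10,0, sqrt(14)/14, exp( - 1), sqrt(3),  sqrt(3), sqrt ( 7),sqrt( 10 ), sqrt( 14 ) , sqrt( 19),  47/4,35, 32*E,90,93,  83*E]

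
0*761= 0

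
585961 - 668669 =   -  82708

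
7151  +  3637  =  10788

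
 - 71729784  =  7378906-79108690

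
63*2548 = 160524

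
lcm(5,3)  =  15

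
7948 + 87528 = 95476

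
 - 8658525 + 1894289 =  - 6764236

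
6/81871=6/81871 = 0.00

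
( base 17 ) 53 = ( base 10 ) 88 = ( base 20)48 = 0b1011000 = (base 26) 3a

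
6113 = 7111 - 998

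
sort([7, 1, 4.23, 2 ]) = [ 1, 2 , 4.23,7 ] 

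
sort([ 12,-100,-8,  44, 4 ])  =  [-100, -8, 4,12,44]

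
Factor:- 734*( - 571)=419114 = 2^1*367^1*571^1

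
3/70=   3/70 = 0.04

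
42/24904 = 21/12452 = 0.00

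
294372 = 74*3978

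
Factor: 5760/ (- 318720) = -2^( - 1)*3^1*83^(-1) = - 3/166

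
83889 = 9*9321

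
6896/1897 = 3 + 1205/1897 = 3.64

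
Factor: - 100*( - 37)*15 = 2^2*3^1*5^3 *37^1 = 55500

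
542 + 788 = 1330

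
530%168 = 26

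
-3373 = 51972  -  55345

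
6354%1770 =1044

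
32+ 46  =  78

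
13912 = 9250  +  4662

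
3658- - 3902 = 7560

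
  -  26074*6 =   -  156444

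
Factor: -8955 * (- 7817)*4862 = 2^1*3^2*5^1*11^1*13^1 * 17^1*199^1*7817^1 = 340346004570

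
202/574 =101/287 =0.35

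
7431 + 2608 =10039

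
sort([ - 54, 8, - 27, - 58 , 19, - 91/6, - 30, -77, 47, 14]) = [ - 77,-58, - 54,-30 , -27,  -  91/6,8,14, 19, 47] 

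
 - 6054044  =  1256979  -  7311023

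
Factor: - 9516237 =-3^1 * 127^1*24977^1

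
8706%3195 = 2316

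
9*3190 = 28710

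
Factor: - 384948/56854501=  - 2^2*3^2*11^( -1) *17^2 * 37^1*61^( - 1 )*84731^(- 1) 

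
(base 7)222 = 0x72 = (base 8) 162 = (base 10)114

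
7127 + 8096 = 15223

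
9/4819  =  9/4819 = 0.00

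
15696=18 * 872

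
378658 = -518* ( - 731)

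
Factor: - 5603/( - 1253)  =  7^( - 1 )*13^1*179^( - 1)*431^1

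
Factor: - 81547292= - 2^2*20386823^1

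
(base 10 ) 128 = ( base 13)9b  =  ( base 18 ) 72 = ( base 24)58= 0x80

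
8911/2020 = 8911/2020 = 4.41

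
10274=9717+557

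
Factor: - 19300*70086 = -2^3*3^1*5^2*193^1*11681^1 = -1352659800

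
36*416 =14976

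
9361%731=589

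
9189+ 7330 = 16519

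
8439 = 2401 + 6038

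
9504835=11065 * 859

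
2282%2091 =191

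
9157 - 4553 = 4604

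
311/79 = 3+ 74/79 = 3.94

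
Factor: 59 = 59^1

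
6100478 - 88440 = 6012038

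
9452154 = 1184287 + 8267867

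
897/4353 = 299/1451=0.21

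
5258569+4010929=9269498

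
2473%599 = 77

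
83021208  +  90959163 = 173980371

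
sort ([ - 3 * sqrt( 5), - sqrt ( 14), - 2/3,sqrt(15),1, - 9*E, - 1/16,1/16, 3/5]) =[ - 9*E, - 3*sqrt(5),-sqrt( 14) , - 2/3,  -  1/16, 1/16, 3/5, 1, sqrt( 15)]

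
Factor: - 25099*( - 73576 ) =1846684024 = 2^3*17^1 * 19^1 * 541^1 * 1321^1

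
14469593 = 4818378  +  9651215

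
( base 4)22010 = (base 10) 644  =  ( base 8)1204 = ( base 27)nn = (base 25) 10J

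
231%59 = 54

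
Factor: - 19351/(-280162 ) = 2^( - 1)*37^1*127^( - 1)*523^1*1103^( - 1 ) 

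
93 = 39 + 54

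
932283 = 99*9417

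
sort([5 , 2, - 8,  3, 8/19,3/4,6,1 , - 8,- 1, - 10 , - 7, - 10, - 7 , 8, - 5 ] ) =[-10 , - 10, - 8, -8, - 7,-7,-5, - 1,  8/19 , 3/4,1 , 2,3, 5,6, 8 ] 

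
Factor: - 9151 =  - 9151^1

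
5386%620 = 426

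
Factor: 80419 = 137^1*587^1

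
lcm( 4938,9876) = 9876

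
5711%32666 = 5711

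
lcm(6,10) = 30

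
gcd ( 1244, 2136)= 4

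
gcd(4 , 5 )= 1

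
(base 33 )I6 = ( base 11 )4A6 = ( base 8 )1130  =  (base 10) 600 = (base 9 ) 736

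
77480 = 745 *104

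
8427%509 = 283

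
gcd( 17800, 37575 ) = 25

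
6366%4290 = 2076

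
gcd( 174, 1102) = 58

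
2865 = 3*955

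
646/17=38 =38.00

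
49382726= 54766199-5383473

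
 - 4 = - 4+0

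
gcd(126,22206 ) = 6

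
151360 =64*2365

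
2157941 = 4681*461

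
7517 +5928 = 13445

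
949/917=949/917 = 1.03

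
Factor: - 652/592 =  - 2^( - 2) * 37^( - 1)*163^1 = - 163/148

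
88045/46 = 1914 + 1/46 = 1914.02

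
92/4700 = 23/1175 = 0.02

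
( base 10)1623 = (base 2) 11001010111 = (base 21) 3e6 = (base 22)37H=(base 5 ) 22443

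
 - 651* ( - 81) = 52731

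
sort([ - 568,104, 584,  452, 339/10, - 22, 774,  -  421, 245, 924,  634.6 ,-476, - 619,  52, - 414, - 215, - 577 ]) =[ - 619,-577 ,-568,-476,- 421,-414, - 215, -22, 339/10,52,104,245,452 , 584,  634.6,774,  924 ] 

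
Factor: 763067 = 763067^1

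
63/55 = 1 + 8/55 = 1.15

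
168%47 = 27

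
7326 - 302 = 7024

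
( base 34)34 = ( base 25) 46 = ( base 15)71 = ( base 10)106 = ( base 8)152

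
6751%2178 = 217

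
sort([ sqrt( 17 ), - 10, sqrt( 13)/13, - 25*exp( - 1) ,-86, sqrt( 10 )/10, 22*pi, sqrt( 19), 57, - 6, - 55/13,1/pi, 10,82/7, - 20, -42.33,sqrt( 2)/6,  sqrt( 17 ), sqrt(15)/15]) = [ - 86, - 42.33, - 20, - 10, - 25*exp(-1), - 6, - 55/13,  sqrt( 2) /6, sqrt(15)/15,sqrt( 13) /13,sqrt(10 ) /10, 1/pi,  sqrt( 17),  sqrt (17),  sqrt (19),10, 82/7,57,22  *  pi] 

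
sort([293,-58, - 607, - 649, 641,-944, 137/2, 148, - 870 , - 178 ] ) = [- 944,  -  870,-649,-607, - 178,  -  58,137/2,148, 293 , 641] 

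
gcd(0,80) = 80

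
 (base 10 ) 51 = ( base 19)2D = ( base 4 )303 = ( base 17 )30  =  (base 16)33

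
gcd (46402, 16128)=2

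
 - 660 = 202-862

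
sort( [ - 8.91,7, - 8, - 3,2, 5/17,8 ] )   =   [ - 8.91, - 8, - 3, 5/17,2,7,8]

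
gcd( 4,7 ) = 1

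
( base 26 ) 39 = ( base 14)63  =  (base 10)87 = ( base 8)127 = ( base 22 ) 3l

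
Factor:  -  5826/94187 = -6/97 = - 2^1*3^1*97^(-1)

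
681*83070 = 56570670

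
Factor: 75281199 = 3^1*7^2 * 37^1*13841^1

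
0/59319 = 0 = 0.00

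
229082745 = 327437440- 98354695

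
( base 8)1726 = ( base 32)UM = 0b1111010110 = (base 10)982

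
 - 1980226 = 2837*( - 698 )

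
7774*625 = 4858750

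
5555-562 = 4993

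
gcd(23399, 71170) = 1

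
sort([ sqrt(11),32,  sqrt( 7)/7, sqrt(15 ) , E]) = [ sqrt(7 ) /7,E, sqrt(11),sqrt( 15 ), 32]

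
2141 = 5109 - 2968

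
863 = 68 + 795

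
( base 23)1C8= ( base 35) n8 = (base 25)17d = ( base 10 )813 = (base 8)1455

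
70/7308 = 5/522 = 0.01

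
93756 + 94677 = 188433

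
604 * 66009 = 39869436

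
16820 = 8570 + 8250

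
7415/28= 264 + 23/28 = 264.82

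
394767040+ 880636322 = 1275403362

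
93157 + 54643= 147800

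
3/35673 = 1/11891 = 0.00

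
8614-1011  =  7603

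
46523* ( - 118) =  - 5489714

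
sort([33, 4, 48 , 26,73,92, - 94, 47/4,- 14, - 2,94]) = [ - 94, - 14,  -  2,4,47/4,  26,33,48,73 , 92, 94 ]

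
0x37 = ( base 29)1Q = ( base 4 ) 313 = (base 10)55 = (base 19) 2H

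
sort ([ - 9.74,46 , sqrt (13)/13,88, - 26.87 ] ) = [ - 26.87, - 9.74,sqrt(13)/13,46, 88] 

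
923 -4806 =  -3883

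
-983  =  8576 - 9559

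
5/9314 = 5/9314=0.00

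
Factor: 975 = 3^1 * 5^2*13^1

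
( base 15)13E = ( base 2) 100011100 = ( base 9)345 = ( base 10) 284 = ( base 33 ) 8k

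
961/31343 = 961/31343 = 0.03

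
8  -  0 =8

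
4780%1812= 1156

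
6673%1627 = 165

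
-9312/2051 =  - 5 + 943/2051 = - 4.54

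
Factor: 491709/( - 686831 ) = - 3^1*19^( - 1 ) * 37^(-1)*251^1 * 653^1*977^( - 1 )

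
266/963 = 266/963= 0.28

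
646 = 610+36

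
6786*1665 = 11298690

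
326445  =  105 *3109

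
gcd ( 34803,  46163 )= 1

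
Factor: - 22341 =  - 3^1 *11^1 * 677^1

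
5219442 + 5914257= 11133699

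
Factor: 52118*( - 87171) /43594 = -3^1*7^2*11^1*23^1*71^( - 1 )*103^1*307^(-1)*593^1 = - 2271589089/21797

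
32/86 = 16/43 = 0.37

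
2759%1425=1334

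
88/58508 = 22/14627 = 0.00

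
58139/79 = 735+74/79 = 735.94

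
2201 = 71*31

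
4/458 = 2/229 = 0.01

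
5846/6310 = 2923/3155 = 0.93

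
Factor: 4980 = 2^2*3^1*5^1*83^1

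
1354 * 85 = 115090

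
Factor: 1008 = 2^4*3^2*7^1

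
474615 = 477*995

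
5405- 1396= 4009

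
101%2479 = 101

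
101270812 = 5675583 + 95595229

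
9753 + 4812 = 14565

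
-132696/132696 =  -1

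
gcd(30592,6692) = 956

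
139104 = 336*414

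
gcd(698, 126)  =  2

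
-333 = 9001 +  - 9334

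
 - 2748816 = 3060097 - 5808913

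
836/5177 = 836/5177 = 0.16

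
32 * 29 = 928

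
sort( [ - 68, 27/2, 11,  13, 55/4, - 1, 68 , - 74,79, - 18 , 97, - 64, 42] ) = [ - 74, - 68, - 64, - 18, - 1, 11, 13, 27/2,55/4, 42,68, 79,97]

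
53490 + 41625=95115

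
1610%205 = 175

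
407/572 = 37/52 = 0.71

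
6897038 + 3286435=10183473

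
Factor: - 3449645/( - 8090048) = 2^ (  -  6)*5^1*19^(-1)*6653^( - 1)*689929^1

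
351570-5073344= - 4721774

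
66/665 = 66/665 = 0.10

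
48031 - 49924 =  - 1893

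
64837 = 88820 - 23983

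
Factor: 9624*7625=73383000 = 2^3*3^1*5^3*61^1*401^1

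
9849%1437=1227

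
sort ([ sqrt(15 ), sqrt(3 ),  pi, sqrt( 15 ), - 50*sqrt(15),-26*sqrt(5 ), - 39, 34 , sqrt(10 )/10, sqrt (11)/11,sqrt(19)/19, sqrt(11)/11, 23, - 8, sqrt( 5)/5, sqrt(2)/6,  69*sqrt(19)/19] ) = [ - 50*sqrt(15), - 26*sqrt(5), - 39,  -  8, sqrt( 19)/19 , sqrt( 2) /6, sqrt (11)/11  ,  sqrt(11)/11, sqrt( 10 ) /10, sqrt( 5)/5 , sqrt(3), pi, sqrt( 15) , sqrt(15 ), 69*sqrt( 19 )/19, 23, 34 ]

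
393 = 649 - 256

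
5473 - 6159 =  - 686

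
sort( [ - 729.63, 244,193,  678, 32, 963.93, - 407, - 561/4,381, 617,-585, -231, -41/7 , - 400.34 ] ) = [ - 729.63, - 585, - 407, - 400.34, - 231, - 561/4,-41/7,32, 193,244, 381,  617, 678,  963.93] 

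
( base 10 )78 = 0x4E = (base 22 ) 3c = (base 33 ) 2C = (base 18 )46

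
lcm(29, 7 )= 203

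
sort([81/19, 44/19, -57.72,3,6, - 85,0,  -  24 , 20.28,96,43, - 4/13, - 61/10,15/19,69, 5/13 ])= [ - 85,-57.72, - 24, -61/10, -4/13,0,5/13, 15/19,44/19,3,81/19,6, 20.28, 43,69,96 ]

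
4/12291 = 4/12291 = 0.00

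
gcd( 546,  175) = 7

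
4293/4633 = 4293/4633=0.93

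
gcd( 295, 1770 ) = 295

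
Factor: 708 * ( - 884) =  - 625872 = - 2^4*3^1*13^1 *17^1*59^1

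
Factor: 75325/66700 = 131/116 = 2^ (-2 ) * 29^( - 1)* 131^1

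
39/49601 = 39/49601 = 0.00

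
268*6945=1861260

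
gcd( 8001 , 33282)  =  9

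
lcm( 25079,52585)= 1630135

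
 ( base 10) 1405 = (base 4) 111331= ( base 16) 57D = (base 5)21110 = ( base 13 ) 841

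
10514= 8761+1753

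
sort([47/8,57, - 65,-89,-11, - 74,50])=[ - 89, - 74, - 65,-11,47/8,50,57]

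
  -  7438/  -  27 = 275 + 13/27 = 275.48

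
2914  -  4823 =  - 1909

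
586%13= 1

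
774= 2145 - 1371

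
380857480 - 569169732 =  -188312252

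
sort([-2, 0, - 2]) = [  -  2,-2, 0] 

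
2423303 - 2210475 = 212828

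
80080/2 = 40040 = 40040.00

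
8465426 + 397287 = 8862713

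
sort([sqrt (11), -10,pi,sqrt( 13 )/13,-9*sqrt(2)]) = [-9 *sqrt( 2),-10,sqrt( 13) /13,  pi,sqrt ( 11) ] 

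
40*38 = 1520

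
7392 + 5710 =13102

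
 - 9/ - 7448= 9/7448 = 0.00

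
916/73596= 229/18399= 0.01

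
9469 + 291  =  9760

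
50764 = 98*518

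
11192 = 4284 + 6908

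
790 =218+572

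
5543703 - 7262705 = - 1719002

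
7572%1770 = 492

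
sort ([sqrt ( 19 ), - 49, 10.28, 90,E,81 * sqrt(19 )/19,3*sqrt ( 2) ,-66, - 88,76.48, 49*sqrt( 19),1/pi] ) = [ - 88, - 66, - 49,  1/pi,E, 3*sqrt ( 2 ),sqrt( 19),10.28,81*sqrt( 19)/19,76.48, 90, 49*sqrt (19) ] 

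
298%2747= 298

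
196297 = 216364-20067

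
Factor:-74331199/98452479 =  - 3^(-1)*167^1*445097^1 * 32817493^ ( - 1)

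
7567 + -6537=1030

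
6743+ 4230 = 10973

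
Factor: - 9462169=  - 9462169^1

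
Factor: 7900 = 2^2*5^2*79^1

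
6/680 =3/340= 0.01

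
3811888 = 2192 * 1739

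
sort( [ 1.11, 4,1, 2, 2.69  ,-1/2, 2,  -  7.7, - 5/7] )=[ - 7.7, - 5/7, - 1/2, 1,1.11, 2, 2,2.69, 4] 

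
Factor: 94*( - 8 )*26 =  - 19552 = - 2^5*13^1*47^1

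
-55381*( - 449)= 24866069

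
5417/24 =225+ 17/24 = 225.71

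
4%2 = 0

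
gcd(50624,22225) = 7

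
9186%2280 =66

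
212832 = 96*2217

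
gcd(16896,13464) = 264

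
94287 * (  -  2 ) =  -188574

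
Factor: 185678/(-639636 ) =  - 263/906 =-2^(-1 )*3^(-1)*151^(-1)*263^1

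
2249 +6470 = 8719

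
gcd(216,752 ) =8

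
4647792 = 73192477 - 68544685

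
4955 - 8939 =-3984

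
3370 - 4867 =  - 1497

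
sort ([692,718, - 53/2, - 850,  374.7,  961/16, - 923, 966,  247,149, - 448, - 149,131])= [ - 923, - 850,  -  448  , - 149, - 53/2,961/16 , 131,149, 247,  374.7,692,718,966 ] 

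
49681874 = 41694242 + 7987632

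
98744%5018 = 3402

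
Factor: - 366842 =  -2^1*7^1*26203^1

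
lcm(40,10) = 40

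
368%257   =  111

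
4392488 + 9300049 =13692537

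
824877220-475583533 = 349293687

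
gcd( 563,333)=1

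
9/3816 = 1/424 = 0.00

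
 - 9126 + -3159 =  - 12285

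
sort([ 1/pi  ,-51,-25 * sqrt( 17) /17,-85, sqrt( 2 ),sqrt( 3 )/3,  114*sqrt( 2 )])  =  [ - 85, - 51,-25 * sqrt( 17 )/17, 1/pi,sqrt( 3 )/3, sqrt (2 ),114 * sqrt( 2 )]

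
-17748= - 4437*4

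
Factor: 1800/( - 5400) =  - 3^(  -  1)  =  - 1/3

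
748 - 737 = 11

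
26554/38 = 698 + 15/19=698.79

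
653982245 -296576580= 357405665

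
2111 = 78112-76001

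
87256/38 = 43628/19 = 2296.21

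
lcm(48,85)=4080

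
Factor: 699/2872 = 2^( - 3)*3^1*233^1*359^( -1)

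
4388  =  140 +4248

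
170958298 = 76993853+93964445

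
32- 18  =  14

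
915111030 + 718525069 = 1633636099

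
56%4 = 0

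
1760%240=80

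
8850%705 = 390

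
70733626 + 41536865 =112270491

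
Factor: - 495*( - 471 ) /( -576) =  - 25905/64 = - 2^( - 6 )*3^1 * 5^1*11^1*157^1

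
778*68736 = 53476608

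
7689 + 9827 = 17516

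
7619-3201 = 4418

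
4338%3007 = 1331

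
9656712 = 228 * 42354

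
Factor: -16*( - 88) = 2^7*11^1 = 1408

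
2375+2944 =5319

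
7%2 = 1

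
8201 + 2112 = 10313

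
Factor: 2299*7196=2^2*7^1*11^2*19^1 * 257^1 = 16543604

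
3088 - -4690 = 7778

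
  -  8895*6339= - 56385405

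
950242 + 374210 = 1324452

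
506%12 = 2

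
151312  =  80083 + 71229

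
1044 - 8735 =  - 7691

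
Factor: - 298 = -2^1 * 149^1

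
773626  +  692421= 1466047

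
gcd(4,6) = 2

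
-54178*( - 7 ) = 379246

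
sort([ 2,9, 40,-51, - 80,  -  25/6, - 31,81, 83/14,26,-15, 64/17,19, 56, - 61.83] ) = [-80, - 61.83, - 51,-31,- 15, - 25/6,2, 64/17,83/14, 9,19, 26, 40,56,81]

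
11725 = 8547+3178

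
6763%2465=1833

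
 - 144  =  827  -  971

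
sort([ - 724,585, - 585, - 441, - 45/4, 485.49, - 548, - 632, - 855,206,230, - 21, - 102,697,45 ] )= [-855, - 724,  -  632, - 585, - 548,-441, - 102, - 21, - 45/4, 45, 206, 230 , 485.49, 585 , 697]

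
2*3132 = 6264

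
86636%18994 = 10660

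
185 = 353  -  168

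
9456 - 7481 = 1975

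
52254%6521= 86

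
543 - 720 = - 177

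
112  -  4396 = - 4284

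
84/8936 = 21/2234 =0.01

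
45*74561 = 3355245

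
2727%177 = 72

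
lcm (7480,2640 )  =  44880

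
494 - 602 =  - 108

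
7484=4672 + 2812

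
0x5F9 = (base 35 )18O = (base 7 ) 4313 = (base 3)2002122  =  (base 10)1529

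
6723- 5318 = 1405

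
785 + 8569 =9354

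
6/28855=6/28855 = 0.00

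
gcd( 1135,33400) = 5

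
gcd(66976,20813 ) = 13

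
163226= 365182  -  201956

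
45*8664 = 389880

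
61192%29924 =1344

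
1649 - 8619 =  - 6970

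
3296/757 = 3296/757 = 4.35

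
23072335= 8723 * 2645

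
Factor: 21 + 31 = 2^2*13^1 = 52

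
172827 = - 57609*(-3 )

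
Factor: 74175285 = 3^1*5^1 * 4945019^1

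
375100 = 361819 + 13281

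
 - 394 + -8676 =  - 9070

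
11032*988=10899616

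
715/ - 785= - 1+ 14/157 = -  0.91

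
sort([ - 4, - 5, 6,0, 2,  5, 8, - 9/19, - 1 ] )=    [-5, - 4, - 1, - 9/19,0, 2, 5, 6,8]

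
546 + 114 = 660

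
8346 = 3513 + 4833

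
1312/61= 1312/61 = 21.51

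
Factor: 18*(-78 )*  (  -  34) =47736  =  2^3*3^3*13^1 * 17^1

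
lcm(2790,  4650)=13950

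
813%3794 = 813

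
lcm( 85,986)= 4930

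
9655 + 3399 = 13054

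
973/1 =973 = 973.00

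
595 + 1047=1642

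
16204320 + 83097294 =99301614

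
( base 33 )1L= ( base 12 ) 46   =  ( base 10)54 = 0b110110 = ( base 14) 3C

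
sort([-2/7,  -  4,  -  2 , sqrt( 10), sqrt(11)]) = [  -  4,-2,-2/7, sqrt( 10), sqrt( 11)]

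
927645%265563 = 130956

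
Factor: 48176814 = 2^1*3^1 * 7^1*1147067^1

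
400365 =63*6355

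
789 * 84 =66276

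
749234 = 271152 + 478082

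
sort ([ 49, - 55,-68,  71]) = [-68 , - 55, 49, 71]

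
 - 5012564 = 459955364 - 464967928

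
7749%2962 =1825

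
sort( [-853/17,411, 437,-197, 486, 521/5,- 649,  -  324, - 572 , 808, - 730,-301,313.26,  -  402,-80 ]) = [-730, -649, - 572,-402, - 324, - 301, - 197,-80, - 853/17, 521/5,313.26,411,437,486, 808]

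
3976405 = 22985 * 173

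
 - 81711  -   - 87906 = 6195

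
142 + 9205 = 9347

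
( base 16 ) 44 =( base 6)152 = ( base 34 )20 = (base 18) 3e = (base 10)68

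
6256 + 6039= 12295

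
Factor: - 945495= -3^2*5^1 * 21011^1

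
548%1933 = 548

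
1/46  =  1/46 = 0.02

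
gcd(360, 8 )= 8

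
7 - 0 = 7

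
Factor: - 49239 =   -  3^2  *5471^1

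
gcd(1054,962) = 2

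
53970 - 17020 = 36950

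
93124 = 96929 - 3805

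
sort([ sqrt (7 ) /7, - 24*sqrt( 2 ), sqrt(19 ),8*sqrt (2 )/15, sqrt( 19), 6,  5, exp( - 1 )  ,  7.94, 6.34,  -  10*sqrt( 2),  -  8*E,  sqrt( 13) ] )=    [-24*sqrt( 2), - 8*E,  -  10 * sqrt( 2),exp( - 1), sqrt(7)/7,8*sqrt(2)/15,sqrt( 13), sqrt(19), sqrt( 19), 5,  6,  6.34,7.94 ] 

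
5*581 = 2905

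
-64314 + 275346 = 211032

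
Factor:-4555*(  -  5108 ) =2^2*5^1*911^1 *1277^1=23266940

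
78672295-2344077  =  76328218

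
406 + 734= 1140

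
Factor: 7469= 7^1 * 11^1*97^1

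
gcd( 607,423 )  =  1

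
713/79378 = 713/79378 = 0.01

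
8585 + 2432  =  11017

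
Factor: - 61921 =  - 19^1*3259^1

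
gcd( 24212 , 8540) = 4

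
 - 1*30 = - 30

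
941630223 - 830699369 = 110930854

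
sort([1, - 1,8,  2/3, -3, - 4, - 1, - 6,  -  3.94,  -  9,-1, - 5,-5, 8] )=[ - 9, - 6, - 5, - 5, - 4 , - 3.94, - 3, -1, -1, - 1,  2/3,1,  8, 8 ] 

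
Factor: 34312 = 2^3* 4289^1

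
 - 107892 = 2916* ( - 37)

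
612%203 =3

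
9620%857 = 193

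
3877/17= 3877/17=   228.06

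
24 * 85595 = 2054280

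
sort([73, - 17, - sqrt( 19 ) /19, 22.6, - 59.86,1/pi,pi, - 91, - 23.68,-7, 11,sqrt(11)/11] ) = [  -  91, - 59.86, - 23.68, - 17, - 7, - sqrt( 19)/19,sqrt( 11) /11,1/pi, pi,11,22.6, 73] 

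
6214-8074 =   -  1860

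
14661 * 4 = 58644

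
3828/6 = 638 = 638.00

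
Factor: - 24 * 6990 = -167760 = - 2^4*3^2*5^1*233^1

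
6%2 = 0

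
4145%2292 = 1853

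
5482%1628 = 598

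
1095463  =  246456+849007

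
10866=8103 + 2763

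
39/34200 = 13/11400 = 0.00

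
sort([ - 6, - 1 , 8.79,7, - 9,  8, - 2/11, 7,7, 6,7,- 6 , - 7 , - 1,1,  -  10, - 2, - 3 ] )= [ - 10, - 9, - 7, - 6, - 6, - 3 , - 2, - 1,-1, - 2/11, 1,6,7,7,7 , 7, 8 , 8.79 ] 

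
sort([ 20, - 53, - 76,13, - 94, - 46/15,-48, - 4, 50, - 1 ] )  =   [ - 94,-76, - 53,  -  48,  -  4 , - 46/15,- 1,13,20,50 ]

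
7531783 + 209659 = 7741442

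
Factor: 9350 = 2^1*5^2*11^1*17^1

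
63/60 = 1 + 1/20= 1.05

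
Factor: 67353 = 3^1*11^1*13^1 * 157^1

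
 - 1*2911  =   - 2911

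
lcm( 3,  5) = 15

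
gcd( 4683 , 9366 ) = 4683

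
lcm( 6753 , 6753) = 6753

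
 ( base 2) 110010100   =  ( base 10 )404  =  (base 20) 104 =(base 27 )EQ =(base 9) 488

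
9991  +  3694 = 13685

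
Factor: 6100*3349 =2^2*5^2*17^1  *  61^1*197^1=20428900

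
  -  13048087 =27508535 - 40556622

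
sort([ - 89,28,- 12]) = [ -89, - 12,28] 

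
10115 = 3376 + 6739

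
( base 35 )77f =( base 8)21203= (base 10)8835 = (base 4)2022003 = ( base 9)13106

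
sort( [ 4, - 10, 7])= [-10,4, 7]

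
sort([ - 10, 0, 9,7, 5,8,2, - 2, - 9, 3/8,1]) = [ - 10, - 9 , - 2,0,3/8,1,2 , 5, 7,8, 9]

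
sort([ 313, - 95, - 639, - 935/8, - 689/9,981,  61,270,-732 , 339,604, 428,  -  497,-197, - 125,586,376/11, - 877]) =[ - 877, -732 ,-639,-497,-197,-125,-935/8,-95, - 689/9,376/11,61,270,313,339,428,586, 604,  981]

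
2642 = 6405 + -3763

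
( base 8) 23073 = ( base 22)k4j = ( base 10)9787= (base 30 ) aq7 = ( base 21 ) 1141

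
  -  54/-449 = 54/449 = 0.12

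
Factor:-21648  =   - 2^4 * 3^1 * 11^1*41^1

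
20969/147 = 20969/147 = 142.65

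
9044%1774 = 174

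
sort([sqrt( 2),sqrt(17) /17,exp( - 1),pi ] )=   [sqrt( 17)/17,exp( - 1 ),sqrt( 2), pi]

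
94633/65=94633/65= 1455.89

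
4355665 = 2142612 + 2213053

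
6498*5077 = 32990346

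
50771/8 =6346 + 3/8 = 6346.38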